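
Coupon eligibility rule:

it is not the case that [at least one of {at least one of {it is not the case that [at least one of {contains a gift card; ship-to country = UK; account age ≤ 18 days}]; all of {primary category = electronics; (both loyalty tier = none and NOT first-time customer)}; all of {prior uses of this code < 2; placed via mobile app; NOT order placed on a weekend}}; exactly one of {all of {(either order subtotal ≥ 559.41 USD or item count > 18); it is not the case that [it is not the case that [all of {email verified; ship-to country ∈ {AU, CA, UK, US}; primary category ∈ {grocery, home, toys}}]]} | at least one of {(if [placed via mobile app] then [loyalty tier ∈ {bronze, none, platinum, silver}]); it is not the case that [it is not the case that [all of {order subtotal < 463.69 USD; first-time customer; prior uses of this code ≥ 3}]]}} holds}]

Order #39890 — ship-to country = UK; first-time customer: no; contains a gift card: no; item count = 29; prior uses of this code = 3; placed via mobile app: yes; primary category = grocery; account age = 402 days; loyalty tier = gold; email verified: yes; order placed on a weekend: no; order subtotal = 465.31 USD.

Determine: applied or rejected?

Rejected

Atomic conditions:
  contains a gift card: no → false
  ship-to country = UK: UK == UK is true
  account age ≤ 18 days: 402 ≤ 18 is false
  primary category = electronics: grocery == electronics is false
  loyalty tier = none: gold == none is false
  NOT first-time customer: no → true
  prior uses of this code < 2: 3 < 2 is false
  placed via mobile app: yes → true
  NOT order placed on a weekend: no → true
  order subtotal ≥ 559.41 USD: 465.31 ≥ 559.41 is false
  item count > 18: 29 > 18 is true
  email verified: yes → true
  ship-to country ∈ {AU, CA, UK, US}: UK is in the set → true
  primary category ∈ {grocery, home, toys}: grocery is in the set → true
  loyalty tier ∈ {bronze, none, platinum, silver}: gold is not in the set → false
  order subtotal < 463.69 USD: 465.31 < 463.69 is false
  first-time customer: no → false
  prior uses of this code ≥ 3: 3 ≥ 3 is true
Combine:
[1.1.1.1] false OR true OR false = true
[1.1.1] NOT true = false
[1.1.2.2] false AND true = false
[1.1.2] false AND false = false
[1.1.3] false AND true AND true = false
[1.1] false OR false OR false = false
[1.2.1.1] false OR true = true
[1.2.1.2.1.1] true AND true AND true = true
[1.2.1.2.1] NOT true = false
[1.2.1.2] NOT false = true
[1.2.1] true AND true = true
[1.2.2.1] true → false = false
[1.2.2.2.1.1] false AND false AND true = false
[1.2.2.2.1] NOT false = true
[1.2.2.2] NOT true = false
[1.2.2] false OR false = false
[1.2] exactly-one(true, false) = true
[1] false OR true = true
[root] NOT true = false
Overall: false → rejected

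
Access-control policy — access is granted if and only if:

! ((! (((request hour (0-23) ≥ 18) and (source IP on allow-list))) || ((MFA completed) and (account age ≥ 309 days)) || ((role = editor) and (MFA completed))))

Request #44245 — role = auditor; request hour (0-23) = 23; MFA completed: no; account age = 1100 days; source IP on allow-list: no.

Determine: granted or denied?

Denied

Atomic conditions:
  request hour (0-23) ≥ 18: 23 ≥ 18 is true
  source IP on allow-list: no → false
  MFA completed: no → false
  account age ≥ 309 days: 1100 ≥ 309 is true
  role = editor: auditor == editor is false
Combine:
[1.1.1] true AND false = false
[1.1] NOT false = true
[1.2] false AND true = false
[1.3] false AND false = false
[1] true OR false OR false = true
[root] NOT true = false
Overall: false → denied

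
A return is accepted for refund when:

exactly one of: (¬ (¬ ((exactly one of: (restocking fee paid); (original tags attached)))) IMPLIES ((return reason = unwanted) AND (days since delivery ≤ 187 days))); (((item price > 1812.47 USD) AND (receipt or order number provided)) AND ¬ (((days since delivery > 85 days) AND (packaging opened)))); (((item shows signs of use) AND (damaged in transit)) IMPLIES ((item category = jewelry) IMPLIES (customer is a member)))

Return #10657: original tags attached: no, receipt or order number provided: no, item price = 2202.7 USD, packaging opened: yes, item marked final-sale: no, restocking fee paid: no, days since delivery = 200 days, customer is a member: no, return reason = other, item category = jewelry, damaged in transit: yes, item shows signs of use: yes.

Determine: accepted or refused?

Atomic conditions:
  restocking fee paid: no → false
  original tags attached: no → false
  return reason = unwanted: other == unwanted is false
  days since delivery ≤ 187 days: 200 ≤ 187 is false
  item price > 1812.47 USD: 2202.7 > 1812.47 is true
  receipt or order number provided: no → false
  days since delivery > 85 days: 200 > 85 is true
  packaging opened: yes → true
  item shows signs of use: yes → true
  damaged in transit: yes → true
  item category = jewelry: jewelry == jewelry is true
  customer is a member: no → false
Combine:
[1.1.1.1] exactly-one(false, false) = false
[1.1.1] NOT false = true
[1.1] NOT true = false
[1.2] false AND false = false
[1] false → false (antecedent false ⇒ implication holds) = true
[2.1] true AND false = false
[2.2.1] true AND true = true
[2.2] NOT true = false
[2] false AND false = false
[3.1] true AND true = true
[3.2] true → false = false
[3] true → false = false
[root] exactly-one(true, false, false) = true
Overall: true → accepted

Accepted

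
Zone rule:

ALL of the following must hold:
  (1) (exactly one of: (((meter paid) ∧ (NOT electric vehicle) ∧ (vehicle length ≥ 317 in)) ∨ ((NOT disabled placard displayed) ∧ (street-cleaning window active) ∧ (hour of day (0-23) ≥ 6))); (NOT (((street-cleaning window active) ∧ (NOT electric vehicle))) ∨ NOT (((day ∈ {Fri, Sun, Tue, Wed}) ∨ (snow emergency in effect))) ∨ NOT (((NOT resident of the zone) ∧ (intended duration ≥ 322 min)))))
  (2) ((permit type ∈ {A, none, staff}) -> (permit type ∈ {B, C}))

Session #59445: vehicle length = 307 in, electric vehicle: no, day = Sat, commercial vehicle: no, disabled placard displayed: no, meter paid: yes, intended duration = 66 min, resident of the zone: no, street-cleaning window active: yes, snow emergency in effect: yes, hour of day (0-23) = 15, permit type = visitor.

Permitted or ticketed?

Atomic conditions:
  meter paid: yes → true
  NOT electric vehicle: no → true
  vehicle length ≥ 317 in: 307 ≥ 317 is false
  NOT disabled placard displayed: no → true
  street-cleaning window active: yes → true
  hour of day (0-23) ≥ 6: 15 ≥ 6 is true
  day ∈ {Fri, Sun, Tue, Wed}: Sat is not in the set → false
  snow emergency in effect: yes → true
  NOT resident of the zone: no → true
  intended duration ≥ 322 min: 66 ≥ 322 is false
  permit type ∈ {A, none, staff}: visitor is not in the set → false
  permit type ∈ {B, C}: visitor is not in the set → false
Combine:
[1.1.1] true AND true AND false = false
[1.1.2] true AND true AND true = true
[1.1] false OR true = true
[1.2.1.1] true AND true = true
[1.2.1] NOT true = false
[1.2.2.1] false OR true = true
[1.2.2] NOT true = false
[1.2.3.1] true AND false = false
[1.2.3] NOT false = true
[1.2] false OR false OR true = true
[1] exactly-one(true, true) = false
[2] false → false (antecedent false ⇒ implication holds) = true
[root] false AND true = false
Overall: false → ticketed

Ticketed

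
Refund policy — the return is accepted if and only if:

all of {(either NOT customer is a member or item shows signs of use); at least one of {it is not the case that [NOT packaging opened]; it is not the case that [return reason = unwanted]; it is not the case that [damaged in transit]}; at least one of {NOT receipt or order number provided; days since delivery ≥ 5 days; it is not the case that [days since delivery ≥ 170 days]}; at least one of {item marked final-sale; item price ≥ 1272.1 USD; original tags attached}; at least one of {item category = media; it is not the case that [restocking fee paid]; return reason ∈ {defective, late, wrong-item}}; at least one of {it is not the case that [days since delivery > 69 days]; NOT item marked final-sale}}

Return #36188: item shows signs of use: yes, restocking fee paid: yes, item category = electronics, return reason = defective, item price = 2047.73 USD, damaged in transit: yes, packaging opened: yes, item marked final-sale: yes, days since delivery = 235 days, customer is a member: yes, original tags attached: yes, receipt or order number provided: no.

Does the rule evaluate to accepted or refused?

Refused

Atomic conditions:
  NOT customer is a member: yes → false
  item shows signs of use: yes → true
  NOT packaging opened: yes → false
  return reason = unwanted: defective == unwanted is false
  damaged in transit: yes → true
  NOT receipt or order number provided: no → true
  days since delivery ≥ 5 days: 235 ≥ 5 is true
  days since delivery ≥ 170 days: 235 ≥ 170 is true
  item marked final-sale: yes → true
  item price ≥ 1272.1 USD: 2047.73 ≥ 1272.1 is true
  original tags attached: yes → true
  item category = media: electronics == media is false
  restocking fee paid: yes → true
  return reason ∈ {defective, late, wrong-item}: defective is in the set → true
  days since delivery > 69 days: 235 > 69 is true
  NOT item marked final-sale: yes → false
Combine:
[1] false OR true = true
[2.1] NOT false = true
[2.2] NOT false = true
[2.3] NOT true = false
[2] true OR true OR false = true
[3.3] NOT true = false
[3] true OR true OR false = true
[4] true OR true OR true = true
[5.2] NOT true = false
[5] false OR false OR true = true
[6.1] NOT true = false
[6] false OR false = false
[root] true AND true AND true AND true AND true AND false = false
Overall: false → refused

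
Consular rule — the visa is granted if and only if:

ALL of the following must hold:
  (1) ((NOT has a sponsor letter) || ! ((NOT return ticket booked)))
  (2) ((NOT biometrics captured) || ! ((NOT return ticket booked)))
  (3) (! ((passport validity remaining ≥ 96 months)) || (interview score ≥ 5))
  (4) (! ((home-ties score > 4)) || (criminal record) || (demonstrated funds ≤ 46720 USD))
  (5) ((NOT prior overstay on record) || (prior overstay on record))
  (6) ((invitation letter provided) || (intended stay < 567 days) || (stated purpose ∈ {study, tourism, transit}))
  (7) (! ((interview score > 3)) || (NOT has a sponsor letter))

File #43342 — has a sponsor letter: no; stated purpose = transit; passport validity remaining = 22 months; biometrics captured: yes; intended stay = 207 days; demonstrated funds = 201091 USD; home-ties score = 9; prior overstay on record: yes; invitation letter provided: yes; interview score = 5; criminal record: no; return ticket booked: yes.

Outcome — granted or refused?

Refused

Atomic conditions:
  NOT has a sponsor letter: no → true
  NOT return ticket booked: yes → false
  NOT biometrics captured: yes → false
  passport validity remaining ≥ 96 months: 22 ≥ 96 is false
  interview score ≥ 5: 5 ≥ 5 is true
  home-ties score > 4: 9 > 4 is true
  criminal record: no → false
  demonstrated funds ≤ 46720 USD: 201091 ≤ 46720 is false
  NOT prior overstay on record: yes → false
  prior overstay on record: yes → true
  invitation letter provided: yes → true
  intended stay < 567 days: 207 < 567 is true
  stated purpose ∈ {study, tourism, transit}: transit is in the set → true
  interview score > 3: 5 > 3 is true
Combine:
[1.2] NOT false = true
[1] true OR true = true
[2.2] NOT false = true
[2] false OR true = true
[3.1] NOT false = true
[3] true OR true = true
[4.1] NOT true = false
[4] false OR false OR false = false
[5] false OR true = true
[6] true OR true OR true = true
[7.1] NOT true = false
[7] false OR true = true
[root] true AND true AND true AND false AND true AND true AND true = false
Overall: false → refused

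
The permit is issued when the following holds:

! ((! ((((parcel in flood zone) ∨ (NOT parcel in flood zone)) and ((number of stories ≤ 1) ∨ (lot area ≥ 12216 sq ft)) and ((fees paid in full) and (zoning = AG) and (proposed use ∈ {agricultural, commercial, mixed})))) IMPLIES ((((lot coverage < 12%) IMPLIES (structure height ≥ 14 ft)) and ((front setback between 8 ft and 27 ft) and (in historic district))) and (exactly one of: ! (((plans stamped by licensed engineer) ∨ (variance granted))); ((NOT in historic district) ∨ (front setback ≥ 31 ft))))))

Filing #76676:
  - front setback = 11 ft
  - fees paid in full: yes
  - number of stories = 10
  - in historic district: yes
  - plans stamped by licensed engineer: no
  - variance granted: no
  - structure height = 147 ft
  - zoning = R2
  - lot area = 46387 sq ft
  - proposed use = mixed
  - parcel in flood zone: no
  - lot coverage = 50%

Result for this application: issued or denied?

Atomic conditions:
  parcel in flood zone: no → false
  NOT parcel in flood zone: no → true
  number of stories ≤ 1: 10 ≤ 1 is false
  lot area ≥ 12216 sq ft: 46387 ≥ 12216 is true
  fees paid in full: yes → true
  zoning = AG: R2 == AG is false
  proposed use ∈ {agricultural, commercial, mixed}: mixed is in the set → true
  lot coverage < 12%: 50 < 12 is false
  structure height ≥ 14 ft: 147 ≥ 14 is true
  front setback between 8 ft and 27 ft: 11 in [8, 27] is true
  in historic district: yes → true
  plans stamped by licensed engineer: no → false
  variance granted: no → false
  NOT in historic district: yes → false
  front setback ≥ 31 ft: 11 ≥ 31 is false
Combine:
[1.1.1.1] false OR true = true
[1.1.1.2] false OR true = true
[1.1.1.3] true AND false AND true = false
[1.1.1] true AND true AND false = false
[1.1] NOT false = true
[1.2.1.1] false → true (antecedent false ⇒ implication holds) = true
[1.2.1.2] true AND true = true
[1.2.1] true AND true = true
[1.2.2.1.1] false OR false = false
[1.2.2.1] NOT false = true
[1.2.2.2] false OR false = false
[1.2.2] exactly-one(true, false) = true
[1.2] true AND true = true
[1] true → true = true
[root] NOT true = false
Overall: false → denied

Denied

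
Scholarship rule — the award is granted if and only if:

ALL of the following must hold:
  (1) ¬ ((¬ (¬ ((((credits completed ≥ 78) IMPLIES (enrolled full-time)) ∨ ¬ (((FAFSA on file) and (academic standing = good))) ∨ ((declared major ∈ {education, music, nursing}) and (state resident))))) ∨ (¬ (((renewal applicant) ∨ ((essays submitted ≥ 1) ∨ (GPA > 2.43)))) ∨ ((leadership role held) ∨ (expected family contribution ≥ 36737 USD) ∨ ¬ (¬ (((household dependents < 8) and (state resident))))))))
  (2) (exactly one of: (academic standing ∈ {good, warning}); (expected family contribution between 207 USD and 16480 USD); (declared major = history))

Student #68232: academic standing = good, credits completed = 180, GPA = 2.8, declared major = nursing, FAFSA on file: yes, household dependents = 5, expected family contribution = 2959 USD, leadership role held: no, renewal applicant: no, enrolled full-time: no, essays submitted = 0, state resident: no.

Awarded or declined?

Declined

Atomic conditions:
  credits completed ≥ 78: 180 ≥ 78 is true
  enrolled full-time: no → false
  FAFSA on file: yes → true
  academic standing = good: good == good is true
  declared major ∈ {education, music, nursing}: nursing is in the set → true
  state resident: no → false
  renewal applicant: no → false
  essays submitted ≥ 1: 0 ≥ 1 is false
  GPA > 2.43: 2.8 > 2.43 is true
  leadership role held: no → false
  expected family contribution ≥ 36737 USD: 2959 ≥ 36737 is false
  household dependents < 8: 5 < 8 is true
  academic standing ∈ {good, warning}: good is in the set → true
  expected family contribution between 207 USD and 16480 USD: 2959 in [207, 16480] is true
  declared major = history: nursing == history is false
Combine:
[1.1.1.1.1.1] true → false = false
[1.1.1.1.1.2.1] true AND true = true
[1.1.1.1.1.2] NOT true = false
[1.1.1.1.1.3] true AND false = false
[1.1.1.1.1] false OR false OR false = false
[1.1.1.1] NOT false = true
[1.1.1] NOT true = false
[1.1.2.1.1.2] false OR true = true
[1.1.2.1.1] false OR true = true
[1.1.2.1] NOT true = false
[1.1.2.2.3.1.1] true AND false = false
[1.1.2.2.3.1] NOT false = true
[1.1.2.2.3] NOT true = false
[1.1.2.2] false OR false OR false = false
[1.1.2] false OR false = false
[1.1] false OR false = false
[1] NOT false = true
[2] exactly-one(true, true, false) = false
[root] true AND false = false
Overall: false → declined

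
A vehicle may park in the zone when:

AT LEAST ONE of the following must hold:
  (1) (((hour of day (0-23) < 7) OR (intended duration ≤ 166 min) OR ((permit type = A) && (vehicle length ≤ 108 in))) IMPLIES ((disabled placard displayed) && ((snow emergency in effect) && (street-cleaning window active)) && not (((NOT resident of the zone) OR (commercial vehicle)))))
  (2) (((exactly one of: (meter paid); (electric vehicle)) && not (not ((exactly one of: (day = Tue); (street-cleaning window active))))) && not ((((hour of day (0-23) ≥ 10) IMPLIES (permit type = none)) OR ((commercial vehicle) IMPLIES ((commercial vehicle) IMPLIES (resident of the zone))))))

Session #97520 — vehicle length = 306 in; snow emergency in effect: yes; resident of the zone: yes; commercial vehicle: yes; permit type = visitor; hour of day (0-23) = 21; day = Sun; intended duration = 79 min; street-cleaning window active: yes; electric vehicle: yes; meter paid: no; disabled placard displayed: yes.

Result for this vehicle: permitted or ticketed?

Ticketed

Atomic conditions:
  hour of day (0-23) < 7: 21 < 7 is false
  intended duration ≤ 166 min: 79 ≤ 166 is true
  permit type = A: visitor == A is false
  vehicle length ≤ 108 in: 306 ≤ 108 is false
  disabled placard displayed: yes → true
  snow emergency in effect: yes → true
  street-cleaning window active: yes → true
  NOT resident of the zone: yes → false
  commercial vehicle: yes → true
  meter paid: no → false
  electric vehicle: yes → true
  day = Tue: Sun == Tue is false
  hour of day (0-23) ≥ 10: 21 ≥ 10 is true
  permit type = none: visitor == none is false
  resident of the zone: yes → true
Combine:
[1.1.3] false AND false = false
[1.1] false OR true OR false = true
[1.2.2] true AND true = true
[1.2.3.1] false OR true = true
[1.2.3] NOT true = false
[1.2] true AND true AND false = false
[1] true → false = false
[2.1.1] exactly-one(false, true) = true
[2.1.2.1.1] exactly-one(false, true) = true
[2.1.2.1] NOT true = false
[2.1.2] NOT false = true
[2.1] true AND true = true
[2.2.1.1] true → false = false
[2.2.1.2.2] true → true = true
[2.2.1.2] true → true = true
[2.2.1] false OR true = true
[2.2] NOT true = false
[2] true AND false = false
[root] false OR false = false
Overall: false → ticketed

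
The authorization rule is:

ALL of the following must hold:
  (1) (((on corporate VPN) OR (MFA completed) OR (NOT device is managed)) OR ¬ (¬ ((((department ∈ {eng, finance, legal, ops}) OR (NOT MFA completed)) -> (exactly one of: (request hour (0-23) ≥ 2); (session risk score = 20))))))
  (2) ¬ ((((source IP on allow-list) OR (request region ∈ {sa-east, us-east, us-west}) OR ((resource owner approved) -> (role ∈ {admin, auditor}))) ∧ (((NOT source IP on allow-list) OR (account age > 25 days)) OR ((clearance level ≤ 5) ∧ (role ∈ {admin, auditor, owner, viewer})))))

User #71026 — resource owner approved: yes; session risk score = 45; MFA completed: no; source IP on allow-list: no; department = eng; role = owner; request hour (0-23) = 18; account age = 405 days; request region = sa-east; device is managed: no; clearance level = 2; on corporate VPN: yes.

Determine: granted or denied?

Denied

Atomic conditions:
  on corporate VPN: yes → true
  MFA completed: no → false
  NOT device is managed: no → true
  department ∈ {eng, finance, legal, ops}: eng is in the set → true
  NOT MFA completed: no → true
  request hour (0-23) ≥ 2: 18 ≥ 2 is true
  session risk score = 20: 45 == 20 is false
  source IP on allow-list: no → false
  request region ∈ {sa-east, us-east, us-west}: sa-east is in the set → true
  resource owner approved: yes → true
  role ∈ {admin, auditor}: owner is not in the set → false
  NOT source IP on allow-list: no → true
  account age > 25 days: 405 > 25 is true
  clearance level ≤ 5: 2 ≤ 5 is true
  role ∈ {admin, auditor, owner, viewer}: owner is in the set → true
Combine:
[1.1] true OR false OR true = true
[1.2.1.1.1] true OR true = true
[1.2.1.1.2] exactly-one(true, false) = true
[1.2.1.1] true → true = true
[1.2.1] NOT true = false
[1.2] NOT false = true
[1] true OR true = true
[2.1.1.3] true → false = false
[2.1.1] false OR true OR false = true
[2.1.2.1] true OR true = true
[2.1.2.2] true AND true = true
[2.1.2] true OR true = true
[2.1] true AND true = true
[2] NOT true = false
[root] true AND false = false
Overall: false → denied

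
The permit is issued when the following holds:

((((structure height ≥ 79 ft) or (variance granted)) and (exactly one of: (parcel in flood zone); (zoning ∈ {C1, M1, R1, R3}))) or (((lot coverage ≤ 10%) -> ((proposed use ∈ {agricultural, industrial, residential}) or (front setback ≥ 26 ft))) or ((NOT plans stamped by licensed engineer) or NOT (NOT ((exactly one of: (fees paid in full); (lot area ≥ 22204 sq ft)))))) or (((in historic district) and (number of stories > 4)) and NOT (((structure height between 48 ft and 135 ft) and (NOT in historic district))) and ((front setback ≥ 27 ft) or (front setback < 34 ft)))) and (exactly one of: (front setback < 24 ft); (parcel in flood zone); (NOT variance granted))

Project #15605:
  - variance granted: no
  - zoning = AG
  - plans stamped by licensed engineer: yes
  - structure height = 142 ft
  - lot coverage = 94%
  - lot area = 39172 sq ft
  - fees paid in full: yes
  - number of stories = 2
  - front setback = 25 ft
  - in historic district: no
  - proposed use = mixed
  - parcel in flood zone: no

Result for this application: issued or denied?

Issued

Atomic conditions:
  structure height ≥ 79 ft: 142 ≥ 79 is true
  variance granted: no → false
  parcel in flood zone: no → false
  zoning ∈ {C1, M1, R1, R3}: AG is not in the set → false
  lot coverage ≤ 10%: 94 ≤ 10 is false
  proposed use ∈ {agricultural, industrial, residential}: mixed is not in the set → false
  front setback ≥ 26 ft: 25 ≥ 26 is false
  NOT plans stamped by licensed engineer: yes → false
  fees paid in full: yes → true
  lot area ≥ 22204 sq ft: 39172 ≥ 22204 is true
  in historic district: no → false
  number of stories > 4: 2 > 4 is false
  structure height between 48 ft and 135 ft: 142 in [48, 135] is false
  NOT in historic district: no → true
  front setback ≥ 27 ft: 25 ≥ 27 is false
  front setback < 34 ft: 25 < 34 is true
  front setback < 24 ft: 25 < 24 is false
  NOT variance granted: no → true
Combine:
[1.1.1] true OR false = true
[1.1.2] exactly-one(false, false) = false
[1.1] true AND false = false
[1.2.1.2] false OR false = false
[1.2.1] false → false (antecedent false ⇒ implication holds) = true
[1.2.2.2.1.1] exactly-one(true, true) = false
[1.2.2.2.1] NOT false = true
[1.2.2.2] NOT true = false
[1.2.2] false OR false = false
[1.2] true OR false = true
[1.3.1] false AND false = false
[1.3.2.1] false AND true = false
[1.3.2] NOT false = true
[1.3.3] false OR true = true
[1.3] false AND true AND true = false
[1] false OR true OR false = true
[2] exactly-one(false, false, true) = true
[root] true AND true = true
Overall: true → issued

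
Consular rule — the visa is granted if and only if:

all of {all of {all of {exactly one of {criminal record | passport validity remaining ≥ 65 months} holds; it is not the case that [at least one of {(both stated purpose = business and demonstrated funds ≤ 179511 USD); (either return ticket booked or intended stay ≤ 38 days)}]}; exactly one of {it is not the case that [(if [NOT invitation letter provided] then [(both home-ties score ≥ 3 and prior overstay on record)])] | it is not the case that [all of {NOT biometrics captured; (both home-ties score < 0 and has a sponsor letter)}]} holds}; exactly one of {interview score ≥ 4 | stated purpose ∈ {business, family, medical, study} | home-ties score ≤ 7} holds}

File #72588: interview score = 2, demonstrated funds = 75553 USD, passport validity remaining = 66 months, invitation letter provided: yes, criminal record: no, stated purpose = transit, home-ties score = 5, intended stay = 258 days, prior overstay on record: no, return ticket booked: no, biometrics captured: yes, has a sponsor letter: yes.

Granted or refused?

Atomic conditions:
  criminal record: no → false
  passport validity remaining ≥ 65 months: 66 ≥ 65 is true
  stated purpose = business: transit == business is false
  demonstrated funds ≤ 179511 USD: 75553 ≤ 179511 is true
  return ticket booked: no → false
  intended stay ≤ 38 days: 258 ≤ 38 is false
  NOT invitation letter provided: yes → false
  home-ties score ≥ 3: 5 ≥ 3 is true
  prior overstay on record: no → false
  NOT biometrics captured: yes → false
  home-ties score < 0: 5 < 0 is false
  has a sponsor letter: yes → true
  interview score ≥ 4: 2 ≥ 4 is false
  stated purpose ∈ {business, family, medical, study}: transit is not in the set → false
  home-ties score ≤ 7: 5 ≤ 7 is true
Combine:
[1.1.1] exactly-one(false, true) = true
[1.1.2.1.1] false AND true = false
[1.1.2.1.2] false OR false = false
[1.1.2.1] false OR false = false
[1.1.2] NOT false = true
[1.1] true AND true = true
[1.2.1.1.2] true AND false = false
[1.2.1.1] false → false (antecedent false ⇒ implication holds) = true
[1.2.1] NOT true = false
[1.2.2.1.2] false AND true = false
[1.2.2.1] false AND false = false
[1.2.2] NOT false = true
[1.2] exactly-one(false, true) = true
[1] true AND true = true
[2] exactly-one(false, false, true) = true
[root] true AND true = true
Overall: true → granted

Granted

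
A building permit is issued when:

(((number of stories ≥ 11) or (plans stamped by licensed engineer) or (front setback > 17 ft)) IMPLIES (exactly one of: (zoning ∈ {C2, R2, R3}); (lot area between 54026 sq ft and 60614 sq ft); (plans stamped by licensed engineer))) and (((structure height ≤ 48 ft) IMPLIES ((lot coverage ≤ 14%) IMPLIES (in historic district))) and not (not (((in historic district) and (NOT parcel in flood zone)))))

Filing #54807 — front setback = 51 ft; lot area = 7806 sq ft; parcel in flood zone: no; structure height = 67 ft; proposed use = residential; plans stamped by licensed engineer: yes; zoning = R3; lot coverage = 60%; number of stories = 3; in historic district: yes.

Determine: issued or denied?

Atomic conditions:
  number of stories ≥ 11: 3 ≥ 11 is false
  plans stamped by licensed engineer: yes → true
  front setback > 17 ft: 51 > 17 is true
  zoning ∈ {C2, R2, R3}: R3 is in the set → true
  lot area between 54026 sq ft and 60614 sq ft: 7806 in [54026, 60614] is false
  structure height ≤ 48 ft: 67 ≤ 48 is false
  lot coverage ≤ 14%: 60 ≤ 14 is false
  in historic district: yes → true
  NOT parcel in flood zone: no → true
Combine:
[1.1] false OR true OR true = true
[1.2] exactly-one(true, false, true) = false
[1] true → false = false
[2.1.2] false → true (antecedent false ⇒ implication holds) = true
[2.1] false → true (antecedent false ⇒ implication holds) = true
[2.2.1.1] true AND true = true
[2.2.1] NOT true = false
[2.2] NOT false = true
[2] true AND true = true
[root] false AND true = false
Overall: false → denied

Denied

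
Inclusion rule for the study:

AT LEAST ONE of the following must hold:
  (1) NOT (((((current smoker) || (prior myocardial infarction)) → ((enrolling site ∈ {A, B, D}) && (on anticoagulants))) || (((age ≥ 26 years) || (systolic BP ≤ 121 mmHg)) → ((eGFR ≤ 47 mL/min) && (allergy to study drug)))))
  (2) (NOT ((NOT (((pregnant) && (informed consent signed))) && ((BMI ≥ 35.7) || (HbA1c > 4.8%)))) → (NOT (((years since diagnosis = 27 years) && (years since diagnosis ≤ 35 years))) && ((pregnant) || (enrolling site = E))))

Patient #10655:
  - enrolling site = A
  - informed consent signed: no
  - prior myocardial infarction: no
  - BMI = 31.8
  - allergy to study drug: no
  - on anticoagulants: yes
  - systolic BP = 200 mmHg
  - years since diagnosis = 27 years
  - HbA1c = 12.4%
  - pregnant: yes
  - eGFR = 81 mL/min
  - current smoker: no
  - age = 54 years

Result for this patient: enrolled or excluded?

Atomic conditions:
  current smoker: no → false
  prior myocardial infarction: no → false
  enrolling site ∈ {A, B, D}: A is in the set → true
  on anticoagulants: yes → true
  age ≥ 26 years: 54 ≥ 26 is true
  systolic BP ≤ 121 mmHg: 200 ≤ 121 is false
  eGFR ≤ 47 mL/min: 81 ≤ 47 is false
  allergy to study drug: no → false
  pregnant: yes → true
  informed consent signed: no → false
  BMI ≥ 35.7: 31.8 ≥ 35.7 is false
  HbA1c > 4.8%: 12.4 > 4.8 is true
  years since diagnosis = 27 years: 27 == 27 is true
  years since diagnosis ≤ 35 years: 27 ≤ 35 is true
  enrolling site = E: A == E is false
Combine:
[1.1.1.1] false OR false = false
[1.1.1.2] true AND true = true
[1.1.1] false → true (antecedent false ⇒ implication holds) = true
[1.1.2.1] true OR false = true
[1.1.2.2] false AND false = false
[1.1.2] true → false = false
[1.1] true OR false = true
[1] NOT true = false
[2.1.1.1.1] true AND false = false
[2.1.1.1] NOT false = true
[2.1.1.2] false OR true = true
[2.1.1] true AND true = true
[2.1] NOT true = false
[2.2.1.1] true AND true = true
[2.2.1] NOT true = false
[2.2.2] true OR false = true
[2.2] false AND true = false
[2] false → false (antecedent false ⇒ implication holds) = true
[root] false OR true = true
Overall: true → enrolled

Enrolled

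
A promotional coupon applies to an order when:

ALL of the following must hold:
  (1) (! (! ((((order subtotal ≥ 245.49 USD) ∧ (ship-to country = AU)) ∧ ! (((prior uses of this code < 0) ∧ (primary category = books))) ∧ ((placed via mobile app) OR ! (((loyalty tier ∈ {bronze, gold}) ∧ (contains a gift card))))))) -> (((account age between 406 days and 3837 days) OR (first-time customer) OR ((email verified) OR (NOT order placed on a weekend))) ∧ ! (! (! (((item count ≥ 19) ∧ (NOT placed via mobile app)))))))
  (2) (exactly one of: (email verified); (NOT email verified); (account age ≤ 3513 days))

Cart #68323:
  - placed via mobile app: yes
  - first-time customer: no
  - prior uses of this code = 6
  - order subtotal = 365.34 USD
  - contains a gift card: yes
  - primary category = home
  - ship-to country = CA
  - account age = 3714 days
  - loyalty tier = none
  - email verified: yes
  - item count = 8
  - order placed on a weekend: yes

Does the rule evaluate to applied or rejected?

Applied

Atomic conditions:
  order subtotal ≥ 245.49 USD: 365.34 ≥ 245.49 is true
  ship-to country = AU: CA == AU is false
  prior uses of this code < 0: 6 < 0 is false
  primary category = books: home == books is false
  placed via mobile app: yes → true
  loyalty tier ∈ {bronze, gold}: none is not in the set → false
  contains a gift card: yes → true
  account age between 406 days and 3837 days: 3714 in [406, 3837] is true
  first-time customer: no → false
  email verified: yes → true
  NOT order placed on a weekend: yes → false
  item count ≥ 19: 8 ≥ 19 is false
  NOT placed via mobile app: yes → false
  NOT email verified: yes → false
  account age ≤ 3513 days: 3714 ≤ 3513 is false
Combine:
[1.1.1.1.1] true AND false = false
[1.1.1.1.2.1] false AND false = false
[1.1.1.1.2] NOT false = true
[1.1.1.1.3.2.1] false AND true = false
[1.1.1.1.3.2] NOT false = true
[1.1.1.1.3] true OR true = true
[1.1.1.1] false AND true AND true = false
[1.1.1] NOT false = true
[1.1] NOT true = false
[1.2.1.3] true OR false = true
[1.2.1] true OR false OR true = true
[1.2.2.1.1.1] false AND false = false
[1.2.2.1.1] NOT false = true
[1.2.2.1] NOT true = false
[1.2.2] NOT false = true
[1.2] true AND true = true
[1] false → true (antecedent false ⇒ implication holds) = true
[2] exactly-one(true, false, false) = true
[root] true AND true = true
Overall: true → applied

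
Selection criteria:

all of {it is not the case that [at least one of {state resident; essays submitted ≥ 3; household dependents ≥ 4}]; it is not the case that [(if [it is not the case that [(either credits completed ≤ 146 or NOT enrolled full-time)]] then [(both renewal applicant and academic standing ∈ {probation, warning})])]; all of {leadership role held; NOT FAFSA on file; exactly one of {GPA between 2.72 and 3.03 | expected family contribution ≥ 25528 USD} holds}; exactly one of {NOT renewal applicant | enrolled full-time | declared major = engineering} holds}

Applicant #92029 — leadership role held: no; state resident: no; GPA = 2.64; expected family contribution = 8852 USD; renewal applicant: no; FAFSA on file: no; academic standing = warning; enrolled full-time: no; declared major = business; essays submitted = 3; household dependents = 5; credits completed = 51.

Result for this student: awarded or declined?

Atomic conditions:
  state resident: no → false
  essays submitted ≥ 3: 3 ≥ 3 is true
  household dependents ≥ 4: 5 ≥ 4 is true
  credits completed ≤ 146: 51 ≤ 146 is true
  NOT enrolled full-time: no → true
  renewal applicant: no → false
  academic standing ∈ {probation, warning}: warning is in the set → true
  leadership role held: no → false
  NOT FAFSA on file: no → true
  GPA between 2.72 and 3.03: 2.64 in [2.72, 3.03] is false
  expected family contribution ≥ 25528 USD: 8852 ≥ 25528 is false
  NOT renewal applicant: no → true
  enrolled full-time: no → false
  declared major = engineering: business == engineering is false
Combine:
[1.1] false OR true OR true = true
[1] NOT true = false
[2.1.1.1] true OR true = true
[2.1.1] NOT true = false
[2.1.2] false AND true = false
[2.1] false → false (antecedent false ⇒ implication holds) = true
[2] NOT true = false
[3.3] exactly-one(false, false) = false
[3] false AND true AND false = false
[4] exactly-one(true, false, false) = true
[root] false AND false AND false AND true = false
Overall: false → declined

Declined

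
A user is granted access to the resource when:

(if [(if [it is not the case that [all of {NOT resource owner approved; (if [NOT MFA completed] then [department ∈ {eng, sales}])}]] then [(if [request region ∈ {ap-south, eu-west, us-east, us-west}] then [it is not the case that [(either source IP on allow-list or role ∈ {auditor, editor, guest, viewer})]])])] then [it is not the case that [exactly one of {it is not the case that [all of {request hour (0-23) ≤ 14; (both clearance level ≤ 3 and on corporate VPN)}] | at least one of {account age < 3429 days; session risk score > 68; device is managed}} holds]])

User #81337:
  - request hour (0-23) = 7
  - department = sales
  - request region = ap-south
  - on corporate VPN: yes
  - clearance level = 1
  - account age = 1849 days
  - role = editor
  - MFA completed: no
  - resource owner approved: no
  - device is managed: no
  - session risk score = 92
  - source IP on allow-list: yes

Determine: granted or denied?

Denied

Atomic conditions:
  NOT resource owner approved: no → true
  NOT MFA completed: no → true
  department ∈ {eng, sales}: sales is in the set → true
  request region ∈ {ap-south, eu-west, us-east, us-west}: ap-south is in the set → true
  source IP on allow-list: yes → true
  role ∈ {auditor, editor, guest, viewer}: editor is in the set → true
  request hour (0-23) ≤ 14: 7 ≤ 14 is true
  clearance level ≤ 3: 1 ≤ 3 is true
  on corporate VPN: yes → true
  account age < 3429 days: 1849 < 3429 is true
  session risk score > 68: 92 > 68 is true
  device is managed: no → false
Combine:
[1.1.1.2] true → true = true
[1.1.1] true AND true = true
[1.1] NOT true = false
[1.2.2.1] true OR true = true
[1.2.2] NOT true = false
[1.2] true → false = false
[1] false → false (antecedent false ⇒ implication holds) = true
[2.1.1.1.2] true AND true = true
[2.1.1.1] true AND true = true
[2.1.1] NOT true = false
[2.1.2] true OR true OR false = true
[2.1] exactly-one(false, true) = true
[2] NOT true = false
[root] true → false = false
Overall: false → denied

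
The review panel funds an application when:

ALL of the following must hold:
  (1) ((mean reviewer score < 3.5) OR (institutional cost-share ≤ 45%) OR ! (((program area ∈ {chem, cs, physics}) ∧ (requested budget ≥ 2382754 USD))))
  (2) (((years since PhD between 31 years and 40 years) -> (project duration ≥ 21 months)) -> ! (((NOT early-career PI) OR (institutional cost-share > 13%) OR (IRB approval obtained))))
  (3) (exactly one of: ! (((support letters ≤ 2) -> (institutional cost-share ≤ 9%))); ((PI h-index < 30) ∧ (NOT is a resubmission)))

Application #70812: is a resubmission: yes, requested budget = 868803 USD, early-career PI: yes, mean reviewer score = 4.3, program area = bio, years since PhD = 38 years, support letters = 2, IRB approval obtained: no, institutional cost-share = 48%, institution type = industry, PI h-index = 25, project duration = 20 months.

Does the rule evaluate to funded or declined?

Atomic conditions:
  mean reviewer score < 3.5: 4.3 < 3.5 is false
  institutional cost-share ≤ 45%: 48 ≤ 45 is false
  program area ∈ {chem, cs, physics}: bio is not in the set → false
  requested budget ≥ 2382754 USD: 868803 ≥ 2382754 is false
  years since PhD between 31 years and 40 years: 38 in [31, 40] is true
  project duration ≥ 21 months: 20 ≥ 21 is false
  NOT early-career PI: yes → false
  institutional cost-share > 13%: 48 > 13 is true
  IRB approval obtained: no → false
  support letters ≤ 2: 2 ≤ 2 is true
  institutional cost-share ≤ 9%: 48 ≤ 9 is false
  PI h-index < 30: 25 < 30 is true
  NOT is a resubmission: yes → false
Combine:
[1.3.1] false AND false = false
[1.3] NOT false = true
[1] false OR false OR true = true
[2.1] true → false = false
[2.2.1] false OR true OR false = true
[2.2] NOT true = false
[2] false → false (antecedent false ⇒ implication holds) = true
[3.1.1] true → false = false
[3.1] NOT false = true
[3.2] true AND false = false
[3] exactly-one(true, false) = true
[root] true AND true AND true = true
Overall: true → funded

Funded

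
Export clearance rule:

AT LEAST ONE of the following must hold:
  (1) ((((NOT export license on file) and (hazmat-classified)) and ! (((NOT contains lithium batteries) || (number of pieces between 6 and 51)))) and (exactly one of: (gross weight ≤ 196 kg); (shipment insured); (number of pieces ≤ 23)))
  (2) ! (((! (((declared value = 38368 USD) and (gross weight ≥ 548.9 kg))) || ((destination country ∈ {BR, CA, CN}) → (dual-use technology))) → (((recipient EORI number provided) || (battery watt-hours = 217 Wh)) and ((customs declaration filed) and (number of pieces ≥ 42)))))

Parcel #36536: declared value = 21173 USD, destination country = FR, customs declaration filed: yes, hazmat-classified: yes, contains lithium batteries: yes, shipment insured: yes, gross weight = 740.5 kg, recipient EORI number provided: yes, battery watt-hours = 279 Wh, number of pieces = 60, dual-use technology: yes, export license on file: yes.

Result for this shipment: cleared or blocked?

Blocked

Atomic conditions:
  NOT export license on file: yes → false
  hazmat-classified: yes → true
  NOT contains lithium batteries: yes → false
  number of pieces between 6 and 51: 60 in [6, 51] is false
  gross weight ≤ 196 kg: 740.5 ≤ 196 is false
  shipment insured: yes → true
  number of pieces ≤ 23: 60 ≤ 23 is false
  declared value = 38368 USD: 21173 == 38368 is false
  gross weight ≥ 548.9 kg: 740.5 ≥ 548.9 is true
  destination country ∈ {BR, CA, CN}: FR is not in the set → false
  dual-use technology: yes → true
  recipient EORI number provided: yes → true
  battery watt-hours = 217 Wh: 279 == 217 is false
  customs declaration filed: yes → true
  number of pieces ≥ 42: 60 ≥ 42 is true
Combine:
[1.1.1] false AND true = false
[1.1.2.1] false OR false = false
[1.1.2] NOT false = true
[1.1] false AND true = false
[1.2] exactly-one(false, true, false) = true
[1] false AND true = false
[2.1.1.1.1] false AND true = false
[2.1.1.1] NOT false = true
[2.1.1.2] false → true (antecedent false ⇒ implication holds) = true
[2.1.1] true OR true = true
[2.1.2.1] true OR false = true
[2.1.2.2] true AND true = true
[2.1.2] true AND true = true
[2.1] true → true = true
[2] NOT true = false
[root] false OR false = false
Overall: false → blocked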